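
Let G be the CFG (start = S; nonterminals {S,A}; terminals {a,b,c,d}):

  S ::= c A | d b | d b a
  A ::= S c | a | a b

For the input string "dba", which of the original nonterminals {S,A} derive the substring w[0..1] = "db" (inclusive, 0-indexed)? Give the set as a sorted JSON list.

CNF form of G:
  S -> T0 A | T3 T2 | T3 X4
  A -> S T0 | T1 T2 | a
  T0 -> c
  T1 -> a
  T2 -> b
  T3 -> d
  X4 -> T2 T1

CYK fill (cells [i..j] with 0 ≤ i ≤ j ≤ 1 only):
  cell(0,0) d: {T3}  orig:{}
  cell(1,1) b: {T2}  orig:{}
  cell(0,1) db: {S}

Original NTs in T[0,1] deriving "db": ["S"]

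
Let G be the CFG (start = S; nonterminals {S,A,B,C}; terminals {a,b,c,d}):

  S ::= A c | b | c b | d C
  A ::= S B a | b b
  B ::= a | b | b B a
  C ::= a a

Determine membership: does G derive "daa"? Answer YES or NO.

CNF form of G:
  S -> A T2 | T2 T1 | T3 C | b
  A -> S X4 | T1 T1
  B -> T1 X5 | a | b
  C -> T0 T0
  T0 -> a
  T1 -> b
  T2 -> c
  T3 -> d
  X4 -> B T0
  X5 -> B T0

CYK table (by increasing span):
  T[0,0] 'd' = {T3}  orig:{}
  T[1,1] 'a' = {B,T0}  orig:{B}
  T[2,2] 'a' = {B,T0}  orig:{B}
  T[0,1] 'da' = ∅
  T[1,2] 'aa' = {C,X4,X5}  orig:{C}
  T[0,2] 'daa' = {S}

S ∈ T[0,2] ⇒ YES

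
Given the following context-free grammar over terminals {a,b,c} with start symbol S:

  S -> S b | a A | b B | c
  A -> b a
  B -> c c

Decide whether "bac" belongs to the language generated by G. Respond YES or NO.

Convert to CNF:
  S -> S T0 | T0 B | T1 A | c
  A -> T0 T1
  B -> T2 T2
  T0 -> b
  T1 -> a
  T2 -> c

Fill CYK table bottom-up:
  cell(0,0) b: {T0}  orig:{}
  cell(1,1) a: {T1}  orig:{}
  cell(2,2) c: {S,T2}  orig:{S}
  cell(0,1) ba: {A}
  cell(1,2) ac: ∅
  cell(0,2) bac: ∅

S ∉ T[0,2] ⇒ NO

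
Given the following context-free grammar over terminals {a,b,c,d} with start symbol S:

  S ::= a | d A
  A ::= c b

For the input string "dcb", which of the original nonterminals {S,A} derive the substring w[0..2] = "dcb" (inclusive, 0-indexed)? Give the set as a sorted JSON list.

Convert to CNF:
  S -> T2 A | a
  A -> T0 T1
  T0 -> c
  T1 -> b
  T2 -> d

Fill CYK table bottom-up (cells [i..j] with 0 ≤ i ≤ j ≤ 2 only):
  cell(0,0) d: {T2}  orig:{}
  cell(1,1) c: {T0}  orig:{}
  cell(2,2) b: {T1}  orig:{}
  cell(0,1) dc: ∅
  cell(1,2) cb: {A}
  cell(0,2) dcb: {S}

Original NTs in T[0,2] deriving "dcb": ["S"]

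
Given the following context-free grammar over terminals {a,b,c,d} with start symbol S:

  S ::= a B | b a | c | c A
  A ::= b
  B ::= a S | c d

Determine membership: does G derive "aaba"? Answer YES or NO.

Convert to CNF:
  S -> T0 B | T1 A | T3 T0 | c
  A -> b
  B -> T0 S | T1 T2
  T0 -> a
  T1 -> c
  T2 -> d
  T3 -> b

CYK table (by increasing span):
  cell(0,0) a: {T0}  orig:{}
  cell(1,1) a: {T0}  orig:{}
  cell(2,2) b: {A,T3}  orig:{A}
  cell(3,3) a: {T0}  orig:{}
  cell(0,1) aa: ∅
  cell(1,2) ab: ∅
  cell(2,3) ba: {S}
  cell(0,2) aab: ∅
  cell(1,3) aba: {B}
  cell(0,3) aaba: {S}

S ∈ T[0,3] ⇒ YES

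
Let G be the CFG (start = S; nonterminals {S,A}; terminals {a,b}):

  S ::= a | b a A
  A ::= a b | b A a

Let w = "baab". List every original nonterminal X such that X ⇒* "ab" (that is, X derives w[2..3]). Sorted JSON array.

Convert to CNF:
  S -> T1 X3 | a
  A -> T0 T1 | T1 X2
  T0 -> a
  T1 -> b
  X2 -> A T0
  X3 -> T0 A

CYK fill — only the sub-triangle for w[2..3]:
  T[2,2] 'a' = {S,T0}  orig:{S}
  T[3,3] 'b' = {T1}  orig:{}
  T[2,3] 'ab' = {A}

Original NTs in T[2,3] deriving "ab": ["A"]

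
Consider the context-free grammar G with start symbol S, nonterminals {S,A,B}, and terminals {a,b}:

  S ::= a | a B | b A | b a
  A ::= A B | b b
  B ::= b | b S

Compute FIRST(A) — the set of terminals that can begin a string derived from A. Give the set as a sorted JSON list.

FIRST iteration:
round 1:
  A via A→b b: +{b}
  B via B→b: +{b}
  S via S→a: +{a}
  S via S→b A: +{b}
  FIRST[S]={a,b}  FIRST[A]={b}  FIRST[B]={b}
round 2: — fixpoint
  FIRST[S]={a,b}  FIRST[A]={b}  FIRST[B]={b}

FIRST(A) = ["b"]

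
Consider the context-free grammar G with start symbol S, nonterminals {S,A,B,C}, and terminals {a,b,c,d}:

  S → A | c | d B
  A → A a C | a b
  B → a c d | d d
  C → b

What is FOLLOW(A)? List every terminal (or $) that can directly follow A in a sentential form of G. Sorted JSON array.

FIRST iteration:
round 1:
  A via A→a b: +{a}
  B via B→a c d: +{a}
  B via B→d d: +{d}
  C via C→b: +{b}
  S via S→A: +{a}
  S via S→c: +{c}
  S via S→d B: +{d}
  FIRST(S)={a,c,d}  FIRST(A)={a}  FIRST(B)={a,d}  FIRST(C)={b}
round 2: — fixpoint
  FIRST(S)={a,c,d}  FIRST(A)={a}  FIRST(B)={a,d}  FIRST(C)={b}

FOLLOW sets:
seed FOLLOW(S) with $
round 1:
  A→A a C: FOLLOW(A) ⊇ FIRST(a) = {a}; new: +{a}
  A→A a C: FOLLOW(C) ⊇ FOLLOW(A) ⊇ {a}; new: +{a}
  S→A: FOLLOW(A) ⊇ FOLLOW(S) ⊇ {$}; new: +{$}
  S→d B: FOLLOW(B) ⊇ FOLLOW(S) ⊇ {$}; new: +{$}
  FOLLOW[S]={$}  FOLLOW[A]={$,a}  FOLLOW[B]={$}  FOLLOW[C]={a}
round 2:
  A→A a C: FOLLOW(C) ⊇ FOLLOW(A) ⊇ {$,a}; new: +{$}
  FOLLOW[S]={$}  FOLLOW[A]={$,a}  FOLLOW[B]={$}  FOLLOW[C]={$,a}
round 3: done
  FOLLOW[S]={$}  FOLLOW[A]={$,a}  FOLLOW[B]={$}  FOLLOW[C]={$,a}

FOLLOW(A) = ["$", "a"]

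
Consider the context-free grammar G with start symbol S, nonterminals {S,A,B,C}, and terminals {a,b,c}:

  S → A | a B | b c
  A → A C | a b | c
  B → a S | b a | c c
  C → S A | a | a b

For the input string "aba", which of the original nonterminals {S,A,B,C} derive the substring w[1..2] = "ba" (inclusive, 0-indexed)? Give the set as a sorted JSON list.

CNF form of G:
  S -> A C | T0 B | T0 T1 | T1 T2 | c
  A -> A C | T0 T1 | c
  B -> T0 S | T1 T0 | T2 T2
  C -> S A | T0 T1 | a
  T0 -> a
  T1 -> b
  T2 -> c

CYK fill — only the sub-triangle for w[1..2]:
  cell(1,1) b: {T1}  orig:{}
  cell(2,2) a: {C,T0}  orig:{C}
  cell(1,2) ba: {B}

Original NTs in T[1,2] deriving "ba": ["B"]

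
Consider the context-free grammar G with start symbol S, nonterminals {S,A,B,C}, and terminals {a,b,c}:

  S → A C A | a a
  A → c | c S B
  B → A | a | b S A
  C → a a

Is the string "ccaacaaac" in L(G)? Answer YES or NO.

CNF form of G:
  S -> A X6 | T2 T2
  A -> T0 X3 | c
  B -> T0 X5 | T1 X4 | a | c
  C -> T2 T2
  T0 -> c
  T1 -> b
  T2 -> a
  X3 -> S B
  X4 -> S A
  X5 -> S B
  X6 -> C A

CYK fill:
  [0..0]={A,B,T0}  "c"  orig:{A,B}
  [1..1]={A,B,T0}  "c"  orig:{A,B}
  [2..2]={B,T2}  "a"  orig:{B}
  [3..3]={B,T2}  "a"  orig:{B}
  [4..4]={A,B,T0}  "c"  orig:{A,B}
  [5..5]={B,T2}  "a"  orig:{B}
  [6..6]={B,T2}  "a"  orig:{B}
  [7..7]={B,T2}  "a"  orig:{B}
  [8..8]={A,B,T0}  "c"  orig:{A,B}
  [0..1]=∅  "cc"
  [1..2]=∅  "ca"
  [2..3]={C,S}  "aa"
  [3..4]=∅  "ac"
  [4..5]=∅  "ca"
  [5..6]={C,S}  "aa"
  [6..7]={C,S}  "aa"
  [7..8]=∅  "ac"
  [0..2]=∅  "cca"
  [1..3]=∅  "caa"
  [2..4]={X3,X4,X5,X6}  "aac"  orig:{}
  [3..5]=∅  "aca"
  [4..6]=∅  "caa"
  [5..7]={X3,X5}  "aaa"  orig:{}
  [6..8]={X3,X4,X5,X6}  "aac"  orig:{}
  [0..3]=∅  "ccaa"
  [1..4]={A,B,S}  "caac"
  [2..5]=∅  "aaca"
  [3..6]=∅  "acaa"
  [4..7]={A,B}  "caaa"
  [5..8]=∅  "aaac"
  [0..4]=∅  "ccaac"
  [1..5]={X3,X5}  "caaca"  orig:{}
  [2..6]=∅  "aacaa"
  [3..7]=∅  "acaaa"
  [4..8]=∅  "caaac"
  [0..5]={A,B}  "ccaaca"
  [1..6]=∅  "caacaa"
  [2..7]={X3,X4,X5,X6}  "aacaaa"  orig:{}
  [3..8]=∅  "acaaac"
  [0..6]=∅  "ccaacaa"
  [1..7]={A,B,S}  "caacaaa"
  [2..8]=∅  "aacaaac"
  [0..7]=∅  "ccaacaaa"
  [1..8]={X3,X4,X5}  "caacaaac"  orig:{}
  [0..8]={A,B,S}  "ccaacaaac"

S ∈ T[0,8] ⇒ YES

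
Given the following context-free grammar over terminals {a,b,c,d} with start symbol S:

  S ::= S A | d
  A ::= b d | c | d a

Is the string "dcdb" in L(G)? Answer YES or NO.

Convert to CNF:
  S -> S A | d
  A -> T0 T1 | T1 T2 | c
  T0 -> b
  T1 -> d
  T2 -> a

Fill CYK table bottom-up:
  [0..0]={S,T1}  "d"  orig:{S}
  [1..1]={A}  "c"
  [2..2]={S,T1}  "d"  orig:{S}
  [3..3]={T0}  "b"  orig:{}
  [0..1]={S}  "dc"
  [1..2]=∅  "cd"
  [2..3]=∅  "db"
  [0..2]=∅  "dcd"
  [1..3]=∅  "cdb"
  [0..3]=∅  "dcdb"

S ∉ T[0,3] ⇒ NO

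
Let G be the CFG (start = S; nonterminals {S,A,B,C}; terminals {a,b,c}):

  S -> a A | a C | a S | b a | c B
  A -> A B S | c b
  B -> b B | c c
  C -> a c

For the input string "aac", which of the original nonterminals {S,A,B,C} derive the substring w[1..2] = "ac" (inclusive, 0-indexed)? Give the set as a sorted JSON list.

CNF form of G:
  S -> T0 B | T1 T2 | T2 A | T2 C | T2 S
  A -> A X3 | T0 T1
  B -> T0 T0 | T1 B
  C -> T2 T0
  T0 -> c
  T1 -> b
  T2 -> a
  X3 -> B S

CYK fill, restricted to cells inside w[1..2]:
  [1..1]={T2}  "a"  orig:{}
  [2..2]={T0}  "c"  orig:{}
  [1..2]={C}  "ac"

Original NTs in T[1,2] deriving "ac": ["C"]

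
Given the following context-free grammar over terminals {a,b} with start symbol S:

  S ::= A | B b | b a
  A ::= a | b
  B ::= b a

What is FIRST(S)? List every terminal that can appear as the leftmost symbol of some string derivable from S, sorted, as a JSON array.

FIRST sets, iterate to fixpoint:
[1]
  A via A→a: +{a}
  A via A→b: +{b}
  B via B→b a: +{b}
  S via S→A: +{a,b}
  FIRST[S]={a,b}  FIRST[A]={a,b}  FIRST[B]={b}
[2] — fixpoint
  FIRST[S]={a,b}  FIRST[A]={a,b}  FIRST[B]={b}

FIRST(S) = ["a", "b"]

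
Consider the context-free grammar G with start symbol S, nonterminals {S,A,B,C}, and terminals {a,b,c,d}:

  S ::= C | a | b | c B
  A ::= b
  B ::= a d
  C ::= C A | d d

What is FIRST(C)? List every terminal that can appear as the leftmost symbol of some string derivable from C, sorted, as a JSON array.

FIRST iteration:
[1]
  A via A→b: +{b}
  B via B→a d: +{a}
  C via C→d d: +{d}
  S via S→C: +{d}
  S via S→a: +{a}
  S via S→b: +{b}
  S via S→c B: +{c}
  FIRST[S]={a,b,c,d}  FIRST[A]={b}  FIRST[B]={a}  FIRST[C]={d}
[2] (no change)
  FIRST[S]={a,b,c,d}  FIRST[A]={b}  FIRST[B]={a}  FIRST[C]={d}

FIRST(C) = ["d"]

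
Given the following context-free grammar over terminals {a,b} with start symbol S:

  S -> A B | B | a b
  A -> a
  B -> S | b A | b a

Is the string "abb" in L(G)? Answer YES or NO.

CNF form of G:
  S -> A B | T0 T1 | T1 A | T1 T0
  A -> a
  B -> A B | T0 T1 | T1 A | T1 T0
  T0 -> a
  T1 -> b

CYK table (by increasing span):
  T[0,0] 'a' = {A,T0}  orig:{A}
  T[1,1] 'b' = {T1}  orig:{}
  T[2,2] 'b' = {T1}  orig:{}
  T[0,1] 'ab' = {B,S}
  T[1,2] 'bb' = ∅
  T[0,2] 'abb' = ∅

S ∉ T[0,2] ⇒ NO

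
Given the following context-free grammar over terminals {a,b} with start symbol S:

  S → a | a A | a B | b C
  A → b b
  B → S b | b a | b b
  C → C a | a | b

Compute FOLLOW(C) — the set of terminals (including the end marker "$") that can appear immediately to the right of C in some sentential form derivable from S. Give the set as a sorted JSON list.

FIRST sets, iterate to fixpoint:
pass 1:
  A via A→b b: +{b}
  B via B→b a: +{b}
  C via C→a: +{a}
  C via C→b: +{b}
  S via S→a: +{a}
  S via S→b C: +{b}
  FIRST(S)={a,b}  FIRST(A)={b}  FIRST(B)={b}  FIRST(C)={a,b}
pass 2:
  B via B→S b: +{a}
  FIRST(S)={a,b}  FIRST(A)={b}  FIRST(B)={a,b}  FIRST(C)={a,b}
pass 3: — fixpoint
  FIRST(S)={a,b}  FIRST(A)={b}  FIRST(B)={a,b}  FIRST(C)={a,b}

FOLLOW iteration:
seed FOLLOW(S) with $
pass 1:
  B→S b: FOLLOW(S) ⊇ FIRST(b) = {b}; new: +{b}
  C→C a: FOLLOW(C) ⊇ FIRST(a) = {a}; new: +{a}
  S→a A: FOLLOW(A) ⊇ FOLLOW(S) ⊇ {$,b}; new: +{$,b}
  S→a B: FOLLOW(B) ⊇ FOLLOW(S) ⊇ {$,b}; new: +{$,b}
  S→b C: FOLLOW(C) ⊇ FOLLOW(S) ⊇ {$,b}; new: +{$,b}
  FOLLOW(S)={$,b}  FOLLOW(A)={$,b}  FOLLOW(B)={$,b}  FOLLOW(C)={$,a,b}
pass 2: (no change)
  FOLLOW(S)={$,b}  FOLLOW(A)={$,b}  FOLLOW(B)={$,b}  FOLLOW(C)={$,a,b}

FOLLOW(C) = ["$", "a", "b"]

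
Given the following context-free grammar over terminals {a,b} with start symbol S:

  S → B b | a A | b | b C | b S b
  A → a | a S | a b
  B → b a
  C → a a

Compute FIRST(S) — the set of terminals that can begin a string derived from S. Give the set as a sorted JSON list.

FIRST sets, iterate to fixpoint:
round 1:
  A via A→a: +{a}
  B via B→b a: +{b}
  C via C→a a: +{a}
  S via S→B b: +{b}
  S via S→a A: +{a}
  FIRST(S)={a,b}  FIRST(A)={a}  FIRST(B)={b}  FIRST(C)={a}
round 2: (stable)
  FIRST(S)={a,b}  FIRST(A)={a}  FIRST(B)={b}  FIRST(C)={a}

FIRST(S) = ["a", "b"]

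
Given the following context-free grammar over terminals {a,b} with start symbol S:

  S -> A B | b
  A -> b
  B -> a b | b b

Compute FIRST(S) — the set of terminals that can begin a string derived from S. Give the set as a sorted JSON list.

Compute FIRST by fixpoint:
round 1:
  A via A→b: +{b}
  B via B→a b: +{a}
  B via B→b b: +{b}
  S via S→A B: +{b}
  FIRST[S]={b}  FIRST[A]={b}  FIRST[B]={a,b}
round 2: — fixpoint
  FIRST[S]={b}  FIRST[A]={b}  FIRST[B]={a,b}

FIRST(S) = ["b"]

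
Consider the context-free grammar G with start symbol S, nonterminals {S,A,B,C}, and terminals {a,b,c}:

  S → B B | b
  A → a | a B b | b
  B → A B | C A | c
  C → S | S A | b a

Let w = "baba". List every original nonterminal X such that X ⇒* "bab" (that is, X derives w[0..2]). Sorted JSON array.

Convert to CNF:
  S -> B B | b
  A -> T0 X2 | a | b
  B -> A B | C A | c
  C -> B B | S A | T1 T0 | b
  T0 -> a
  T1 -> b
  X2 -> B T1

Fill CYK table bottom-up, restricted to cells inside w[0..2]:
  T[0,0] 'b' = {A,C,S,T1}  orig:{A,C,S}
  T[1,1] 'a' = {A,T0}  orig:{A}
  T[2,2] 'b' = {A,C,S,T1}  orig:{A,C,S}
  T[0,1] 'ba' = {B,C}
  T[1,2] 'ab' = ∅
  T[0,2] 'bab' = {B,X2}  orig:{B}

Original NTs in T[0,2] deriving "bab": ["B"]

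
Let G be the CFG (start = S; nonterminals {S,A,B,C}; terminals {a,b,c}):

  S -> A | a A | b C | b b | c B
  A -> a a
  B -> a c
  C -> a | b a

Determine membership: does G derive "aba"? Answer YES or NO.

Convert to CNF:
  S -> T0 A | T0 T0 | T1 B | T2 C | T2 T2
  A -> T0 T0
  B -> T0 T1
  C -> T2 T0 | a
  T0 -> a
  T1 -> c
  T2 -> b

CYK fill:
  [0..0]={C,T0}  "a"  orig:{C}
  [1..1]={T2}  "b"  orig:{}
  [2..2]={C,T0}  "a"  orig:{C}
  [0..1]=∅  "ab"
  [1..2]={C,S}  "ba"
  [0..2]=∅  "aba"

S ∉ T[0,2] ⇒ NO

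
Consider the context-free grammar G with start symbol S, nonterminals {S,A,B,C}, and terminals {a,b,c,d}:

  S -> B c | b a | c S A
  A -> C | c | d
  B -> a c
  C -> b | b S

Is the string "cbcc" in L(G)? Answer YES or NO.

CNF form of G:
  S -> B T2 | T0 T1 | T2 X3
  A -> T0 S | b | c | d
  B -> T1 T2
  C -> T0 S | b
  T0 -> b
  T1 -> a
  T2 -> c
  X3 -> S A

CYK fill:
  [0..0]={A,T2}  "c"  orig:{A}
  [1..1]={A,C,T0}  "b"  orig:{A,C}
  [2..2]={A,T2}  "c"  orig:{A}
  [3..3]={A,T2}  "c"  orig:{A}
  [0..1]=∅  "cb"
  [1..2]=∅  "bc"
  [2..3]=∅  "cc"
  [0..2]=∅  "cbc"
  [1..3]=∅  "bcc"
  [0..3]=∅  "cbcc"

S ∉ T[0,3] ⇒ NO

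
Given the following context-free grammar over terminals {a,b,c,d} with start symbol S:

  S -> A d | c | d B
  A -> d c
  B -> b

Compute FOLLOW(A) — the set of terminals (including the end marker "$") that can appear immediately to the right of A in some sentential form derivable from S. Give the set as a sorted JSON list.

FIRST sets, iterate to fixpoint:
iter 1:
  A via A→d c: +{d}
  B via B→b: +{b}
  S via S→A d: +{d}
  S via S→c: +{c}
  S: {c,d}  A: {d}  B: {b}
iter 2: — fixpoint
  S: {c,d}  A: {d}  B: {b}

FOLLOW iteration:
initialize: $ ∈ FOLLOW(S)
[1]
  S→A d: FOLLOW(A) ⊇ FIRST(d) = {d}; new: +{d}
  S→d B: FOLLOW(B) ⊇ FOLLOW(S) ⊇ {$}; new: +{$}
  FOLLOW[S]={$}  FOLLOW[A]={d}  FOLLOW[B]={$}
[2] — fixpoint
  FOLLOW[S]={$}  FOLLOW[A]={d}  FOLLOW[B]={$}

FOLLOW(A) = ["d"]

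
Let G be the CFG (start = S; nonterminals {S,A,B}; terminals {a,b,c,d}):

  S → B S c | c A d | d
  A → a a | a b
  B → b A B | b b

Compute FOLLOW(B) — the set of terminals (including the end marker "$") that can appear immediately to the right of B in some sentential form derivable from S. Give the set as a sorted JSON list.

FIRST sets, iterate to fixpoint:
pass 1:
  A via A→a a: +{a}
  B via B→b A B: +{b}
  S via S→B S c: +{b}
  S via S→c A d: +{c}
  S via S→d: +{d}
  FIRST[S]={b,c,d}  FIRST[A]={a}  FIRST[B]={b}
pass 2: — fixpoint
  FIRST[S]={b,c,d}  FIRST[A]={a}  FIRST[B]={b}

Compute FOLLOW by fixpoint:
FOLLOW(S) := {$}
[1]
  B→b A B: FOLLOW(A) ⊇ FIRST(B) = {b}; new: +{b}
  S→B S c: FOLLOW(B) ⊇ FIRST(S) = {b,c,d}; new: +{b,c,d}
  S→B S c: FOLLOW(S) ⊇ FIRST(c) = {c}; new: +{c}
  S→c A d: FOLLOW(A) ⊇ FIRST(d) = {d}; new: +{d}
  FOLLOW[S]={$,c}  FOLLOW[A]={b,d}  FOLLOW[B]={b,c,d}
[2] (stable)
  FOLLOW[S]={$,c}  FOLLOW[A]={b,d}  FOLLOW[B]={b,c,d}

FOLLOW(B) = ["b", "c", "d"]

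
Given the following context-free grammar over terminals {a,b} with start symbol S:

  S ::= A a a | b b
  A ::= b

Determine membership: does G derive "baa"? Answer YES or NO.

CNF form of G:
  S -> A X2 | T1 T1
  A -> b
  T0 -> a
  T1 -> b
  X2 -> T0 T0

Fill CYK table bottom-up:
  cell(0,0) b: {A,T1}  orig:{A}
  cell(1,1) a: {T0}  orig:{}
  cell(2,2) a: {T0}  orig:{}
  cell(0,1) ba: ∅
  cell(1,2) aa: {X2}  orig:{}
  cell(0,2) baa: {S}

S ∈ T[0,2] ⇒ YES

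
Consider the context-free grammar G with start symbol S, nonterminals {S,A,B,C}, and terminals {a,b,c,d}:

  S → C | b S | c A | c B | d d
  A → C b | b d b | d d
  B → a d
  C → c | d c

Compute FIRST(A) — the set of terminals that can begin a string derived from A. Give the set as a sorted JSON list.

FIRST sets, iterate to fixpoint:
round 1:
  A via A→b d b: +{b}
  A via A→d d: +{d}
  B via B→a d: +{a}
  C via C→c: +{c}
  C via C→d c: +{d}
  S via S→C: +{c,d}
  S via S→b S: +{b}
  S: {b,c,d}  A: {b,d}  B: {a}  C: {c,d}
round 2:
  A via A→C b: +{c}
  S: {b,c,d}  A: {b,c,d}  B: {a}  C: {c,d}
round 3: done
  S: {b,c,d}  A: {b,c,d}  B: {a}  C: {c,d}

FIRST(A) = ["b", "c", "d"]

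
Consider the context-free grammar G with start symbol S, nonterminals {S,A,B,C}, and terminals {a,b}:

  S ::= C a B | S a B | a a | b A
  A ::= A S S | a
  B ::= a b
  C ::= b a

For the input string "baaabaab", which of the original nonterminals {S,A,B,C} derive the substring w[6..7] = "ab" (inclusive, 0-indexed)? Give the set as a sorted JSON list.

CNF form of G:
  S -> C X3 | S X4 | T0 T0 | T1 A
  A -> A X2 | a
  B -> T0 T1
  C -> T1 T0
  T0 -> a
  T1 -> b
  X2 -> S S
  X3 -> T0 B
  X4 -> T0 B

CYK fill (cells [i..j] with 6 ≤ i ≤ j ≤ 7 only):
  [6..6]={A,T0}  "a"  orig:{A}
  [7..7]={T1}  "b"  orig:{}
  [6..7]={B}  "ab"

Original NTs in T[6,7] deriving "ab": ["B"]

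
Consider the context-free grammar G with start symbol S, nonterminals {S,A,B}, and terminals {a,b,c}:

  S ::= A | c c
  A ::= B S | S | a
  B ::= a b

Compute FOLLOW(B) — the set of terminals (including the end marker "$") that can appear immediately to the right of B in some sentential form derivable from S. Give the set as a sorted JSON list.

Compute FIRST by fixpoint:
pass 1:
  A via A→a: +{a}
  B via B→a b: +{a}
  S via S→A: +{a}
  S via S→c c: +{c}
  FIRST(S)={a,c}  FIRST(A)={a}  FIRST(B)={a}
pass 2:
  A via A→S: +{c}
  FIRST(S)={a,c}  FIRST(A)={a,c}  FIRST(B)={a}
pass 3: — fixpoint
  FIRST(S)={a,c}  FIRST(A)={a,c}  FIRST(B)={a}

FOLLOW iteration:
FOLLOW(S) := {$}
pass 1:
  A→B S: FOLLOW(B) ⊇ FIRST(S) = {a,c}; new: +{a,c}
  S→A: FOLLOW(A) ⊇ FOLLOW(S) ⊇ {$}; new: +{$}
  S: {$}  A: {$}  B: {a,c}
pass 2: (stable)
  S: {$}  A: {$}  B: {a,c}

FOLLOW(B) = ["a", "c"]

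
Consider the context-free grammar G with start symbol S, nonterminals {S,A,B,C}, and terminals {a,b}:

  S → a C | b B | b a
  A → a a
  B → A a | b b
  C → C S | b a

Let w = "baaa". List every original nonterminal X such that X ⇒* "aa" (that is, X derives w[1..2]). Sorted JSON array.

CNF form of G:
  S -> T0 C | T1 B | T1 T0
  A -> T0 T0
  B -> A T0 | T1 T1
  C -> C S | T1 T0
  T0 -> a
  T1 -> b

CYK table (by increasing span), restricted to cells inside w[1..2]:
  [1..1]={T0}  "a"  orig:{}
  [2..2]={T0}  "a"  orig:{}
  [1..2]={A}  "aa"

Original NTs in T[1,2] deriving "aa": ["A"]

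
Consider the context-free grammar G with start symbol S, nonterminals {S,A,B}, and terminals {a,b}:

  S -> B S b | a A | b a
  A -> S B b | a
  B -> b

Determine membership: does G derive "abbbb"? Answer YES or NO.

CNF form of G:
  S -> B X3 | T0 T1 | T1 A
  A -> S X2 | a
  B -> b
  T0 -> b
  T1 -> a
  X2 -> B T0
  X3 -> S T0

Fill CYK table bottom-up:
  cell(0,0) a: {A,T1}  orig:{A}
  cell(1,1) b: {B,T0}  orig:{B}
  cell(2,2) b: {B,T0}  orig:{B}
  cell(3,3) b: {B,T0}  orig:{B}
  cell(4,4) b: {B,T0}  orig:{B}
  cell(0,1) ab: ∅
  cell(1,2) bb: {X2}  orig:{}
  cell(2,3) bb: {X2}  orig:{}
  cell(3,4) bb: {X2}  orig:{}
  cell(0,2) abb: ∅
  cell(1,3) bbb: ∅
  cell(2,4) bbb: ∅
  cell(0,3) abbb: ∅
  cell(1,4) bbbb: ∅
  cell(0,4) abbbb: ∅

S ∉ T[0,4] ⇒ NO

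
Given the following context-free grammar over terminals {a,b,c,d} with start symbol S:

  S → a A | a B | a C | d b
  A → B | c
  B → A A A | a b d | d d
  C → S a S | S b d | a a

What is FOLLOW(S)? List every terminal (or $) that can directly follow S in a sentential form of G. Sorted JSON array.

FIRST iteration:
pass 1:
  A via A→c: +{c}
  B via B→A A A: +{c}
  B via B→a b d: +{a}
  B via B→d d: +{d}
  C via C→a a: +{a}
  S via S→a A: +{a}
  S via S→d b: +{d}
  S: {a,d}  A: {c}  B: {a,c,d}  C: {a}
pass 2:
  A via A→B: +{a,d}
  C via C→S a S: +{d}
  S: {a,d}  A: {a,c,d}  B: {a,c,d}  C: {a,d}
pass 3: done
  S: {a,d}  A: {a,c,d}  B: {a,c,d}  C: {a,d}

Compute FOLLOW by fixpoint:
initialize: $ ∈ FOLLOW(S)
[1]
  B→A A A: FOLLOW(A) ⊇ FIRST(A) = {a,c,d}; new: +{a,c,d}
  C→S a S: FOLLOW(S) ⊇ FIRST(a) = {a}; new: +{a}
  C→S b d: FOLLOW(S) ⊇ FIRST(b) = {b}; new: +{b}
  S→a A: FOLLOW(A) ⊇ FOLLOW(S) ⊇ {$,a,b}; new: +{$,b}
  S→a B: FOLLOW(B) ⊇ FOLLOW(S) ⊇ {$,a,b}; new: +{$,a,b}
  S→a C: FOLLOW(C) ⊇ FOLLOW(S) ⊇ {$,a,b}; new: +{$,a,b}
  S: {$,a,b}  A: {$,a,b,c,d}  B: {$,a,b}  C: {$,a,b}
[2]
  A→B: FOLLOW(B) ⊇ FOLLOW(A) ⊇ {$,a,b,c,d}; new: +{c,d}
  S: {$,a,b}  A: {$,a,b,c,d}  B: {$,a,b,c,d}  C: {$,a,b}
[3] (no change)
  S: {$,a,b}  A: {$,a,b,c,d}  B: {$,a,b,c,d}  C: {$,a,b}

FOLLOW(S) = ["$", "a", "b"]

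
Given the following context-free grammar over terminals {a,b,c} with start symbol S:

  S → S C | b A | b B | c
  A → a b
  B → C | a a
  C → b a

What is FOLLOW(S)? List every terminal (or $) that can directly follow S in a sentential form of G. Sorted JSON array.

FIRST iteration:
round 1:
  A via A→a b: +{a}
  B via B→a a: +{a}
  C via C→b a: +{b}
  S via S→b A: +{b}
  S via S→c: +{c}
  S: {b,c}  A: {a}  B: {a}  C: {b}
round 2:
  B via B→C: +{b}
  S: {b,c}  A: {a}  B: {a,b}  C: {b}
round 3: (no change)
  S: {b,c}  A: {a}  B: {a,b}  C: {b}

FOLLOW iteration:
FOLLOW(S) := {$}
iter 1:
  S→S C: FOLLOW(S) ⊇ FIRST(C) = {b}; new: +{b}
  S→S C: FOLLOW(C) ⊇ FOLLOW(S) ⊇ {$,b}; new: +{$,b}
  S→b A: FOLLOW(A) ⊇ FOLLOW(S) ⊇ {$,b}; new: +{$,b}
  S→b B: FOLLOW(B) ⊇ FOLLOW(S) ⊇ {$,b}; new: +{$,b}
  S: {$,b}  A: {$,b}  B: {$,b}  C: {$,b}
iter 2: (stable)
  S: {$,b}  A: {$,b}  B: {$,b}  C: {$,b}

FOLLOW(S) = ["$", "b"]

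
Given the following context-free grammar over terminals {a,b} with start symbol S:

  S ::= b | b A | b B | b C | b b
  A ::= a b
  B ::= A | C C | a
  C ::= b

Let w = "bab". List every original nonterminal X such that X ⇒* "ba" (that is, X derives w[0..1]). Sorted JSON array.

Convert to CNF:
  S -> T1 A | T1 B | T1 C | T1 T1 | b
  A -> T0 T1
  B -> C C | T0 T1 | a
  C -> b
  T0 -> a
  T1 -> b

Fill CYK table bottom-up, restricted to cells inside w[0..1]:
  T[0,0] 'b' = {C,S,T1}  orig:{C,S}
  T[1,1] 'a' = {B,T0}  orig:{B}
  T[0,1] 'ba' = {S}

Original NTs in T[0,1] deriving "ba": ["S"]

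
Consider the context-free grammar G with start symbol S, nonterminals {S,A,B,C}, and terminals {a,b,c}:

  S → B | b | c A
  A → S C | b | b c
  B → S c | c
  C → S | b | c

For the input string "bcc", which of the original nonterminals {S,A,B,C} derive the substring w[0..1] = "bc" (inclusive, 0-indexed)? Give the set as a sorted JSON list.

Convert to CNF:
  S -> S T1 | T1 A | b | c
  A -> S C | T0 T1 | b
  B -> S T1 | c
  C -> S T1 | T1 A | b | c
  T0 -> b
  T1 -> c

CYK table (by increasing span) (cells [i..j] with 0 ≤ i ≤ j ≤ 1 only):
  cell(0,0) b: {A,C,S,T0}  orig:{A,C,S}
  cell(1,1) c: {B,C,S,T1}  orig:{B,C,S}
  cell(0,1) bc: {A,B,C,S}

Original NTs in T[0,1] deriving "bc": ["A", "B", "C", "S"]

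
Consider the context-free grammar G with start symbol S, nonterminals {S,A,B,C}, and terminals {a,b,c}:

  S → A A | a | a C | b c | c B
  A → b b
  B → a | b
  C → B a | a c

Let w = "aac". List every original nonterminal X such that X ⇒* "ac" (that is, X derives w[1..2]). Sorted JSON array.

CNF form of G:
  S -> A A | T0 T2 | T1 C | T2 B | a
  A -> T0 T0
  B -> a | b
  C -> B T1 | T1 T2
  T0 -> b
  T1 -> a
  T2 -> c

Fill CYK table bottom-up (cells [i..j] with 1 ≤ i ≤ j ≤ 2 only):
  T[1,1] 'a' = {B,S,T1}  orig:{B,S}
  T[2,2] 'c' = {T2}  orig:{}
  T[1,2] 'ac' = {C}

Original NTs in T[1,2] deriving "ac": ["C"]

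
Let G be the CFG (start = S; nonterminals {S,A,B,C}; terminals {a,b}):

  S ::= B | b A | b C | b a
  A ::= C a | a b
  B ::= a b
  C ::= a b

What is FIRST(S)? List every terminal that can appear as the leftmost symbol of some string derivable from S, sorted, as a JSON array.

FIRST sets, iterate to fixpoint:
iter 1:
  A via A→a b: +{a}
  B via B→a b: +{a}
  C via C→a b: +{a}
  S via S→B: +{a}
  S via S→b A: +{b}
  S: {a,b}  A: {a}  B: {a}  C: {a}
iter 2: — fixpoint
  S: {a,b}  A: {a}  B: {a}  C: {a}

FIRST(S) = ["a", "b"]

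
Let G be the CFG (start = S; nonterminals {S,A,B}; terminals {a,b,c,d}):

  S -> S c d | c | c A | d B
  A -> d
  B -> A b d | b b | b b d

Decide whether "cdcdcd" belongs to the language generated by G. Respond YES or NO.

Convert to CNF:
  S -> S X5 | T1 B | T2 A | c
  A -> d
  B -> A X3 | T0 T0 | T0 X4
  T0 -> b
  T1 -> d
  T2 -> c
  X3 -> T0 T1
  X4 -> T0 T1
  X5 -> T2 T1

CYK fill:
  cell(0,0) c: {S,T2}  orig:{S}
  cell(1,1) d: {A,T1}  orig:{A}
  cell(2,2) c: {S,T2}  orig:{S}
  cell(3,3) d: {A,T1}  orig:{A}
  cell(4,4) c: {S,T2}  orig:{S}
  cell(5,5) d: {A,T1}  orig:{A}
  cell(0,1) cd: {S,X5}  orig:{S}
  cell(1,2) dc: ∅
  cell(2,3) cd: {S,X5}  orig:{S}
  cell(3,4) dc: ∅
  cell(4,5) cd: {S,X5}  orig:{S}
  cell(0,2) cdc: ∅
  cell(1,3) dcd: ∅
  cell(2,4) cdc: ∅
  cell(3,5) dcd: ∅
  cell(0,3) cdcd: {S}
  cell(1,4) dcdc: ∅
  cell(2,5) cdcd: {S}
  cell(0,4) cdcdc: ∅
  cell(1,5) dcdcd: ∅
  cell(0,5) cdcdcd: {S}

S ∈ T[0,5] ⇒ YES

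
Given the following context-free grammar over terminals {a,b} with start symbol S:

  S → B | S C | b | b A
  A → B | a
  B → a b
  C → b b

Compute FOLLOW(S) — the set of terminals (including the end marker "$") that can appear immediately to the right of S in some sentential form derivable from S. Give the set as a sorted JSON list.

Compute FIRST by fixpoint:
pass 1:
  A via A→a: +{a}
  B via B→a b: +{a}
  C via C→b b: +{b}
  S via S→B: +{a}
  S via S→b: +{b}
  FIRST(S)={a,b}  FIRST(A)={a}  FIRST(B)={a}  FIRST(C)={b}
pass 2: done
  FIRST(S)={a,b}  FIRST(A)={a}  FIRST(B)={a}  FIRST(C)={b}

Compute FOLLOW by fixpoint:
initialize: $ ∈ FOLLOW(S)
pass 1:
  S→B: FOLLOW(B) ⊇ FOLLOW(S) ⊇ {$}; new: +{$}
  S→S C: FOLLOW(S) ⊇ FIRST(C) = {b}; new: +{b}
  S→S C: FOLLOW(C) ⊇ FOLLOW(S) ⊇ {$,b}; new: +{$,b}
  S→b A: FOLLOW(A) ⊇ FOLLOW(S) ⊇ {$,b}; new: +{$,b}
  S: {$,b}  A: {$,b}  B: {$}  C: {$,b}
pass 2:
  A→B: FOLLOW(B) ⊇ FOLLOW(A) ⊇ {$,b}; new: +{b}
  S: {$,b}  A: {$,b}  B: {$,b}  C: {$,b}
pass 3: (no change)
  S: {$,b}  A: {$,b}  B: {$,b}  C: {$,b}

FOLLOW(S) = ["$", "b"]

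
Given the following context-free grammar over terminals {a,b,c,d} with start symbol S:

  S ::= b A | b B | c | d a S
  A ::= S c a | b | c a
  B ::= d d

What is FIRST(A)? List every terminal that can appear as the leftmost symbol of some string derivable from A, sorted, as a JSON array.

Compute FIRST by fixpoint:
[1]
  A via A→b: +{b}
  A via A→c a: +{c}
  B via B→d d: +{d}
  S via S→b A: +{b}
  S via S→c: +{c}
  S via S→d a S: +{d}
  S: {b,c,d}  A: {b,c}  B: {d}
[2]
  A via A→S c a: +{d}
  S: {b,c,d}  A: {b,c,d}  B: {d}
[3] (stable)
  S: {b,c,d}  A: {b,c,d}  B: {d}

FIRST(A) = ["b", "c", "d"]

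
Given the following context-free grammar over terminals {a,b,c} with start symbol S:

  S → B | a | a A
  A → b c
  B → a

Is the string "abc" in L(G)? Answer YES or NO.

CNF form of G:
  S -> T2 A | a
  A -> T0 T1
  B -> a
  T0 -> b
  T1 -> c
  T2 -> a

CYK fill:
  T[0,0] 'a' = {B,S,T2}  orig:{B,S}
  T[1,1] 'b' = {T0}  orig:{}
  T[2,2] 'c' = {T1}  orig:{}
  T[0,1] 'ab' = ∅
  T[1,2] 'bc' = {A}
  T[0,2] 'abc' = {S}

S ∈ T[0,2] ⇒ YES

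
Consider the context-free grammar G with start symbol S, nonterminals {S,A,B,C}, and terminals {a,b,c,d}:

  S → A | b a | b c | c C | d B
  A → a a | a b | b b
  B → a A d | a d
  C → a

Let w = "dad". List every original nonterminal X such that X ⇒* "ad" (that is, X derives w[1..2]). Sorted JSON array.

Convert to CNF:
  S -> T0 T0 | T0 T1 | T1 T0 | T1 T1 | T1 T3 | T2 B | T3 C
  A -> T0 T0 | T0 T1 | T1 T1
  B -> T0 T2 | T0 X4
  C -> a
  T0 -> a
  T1 -> b
  T2 -> d
  T3 -> c
  X4 -> A T2

Fill CYK table bottom-up (cells [i..j] with 1 ≤ i ≤ j ≤ 2 only):
  [1..1]={C,T0}  "a"  orig:{C}
  [2..2]={T2}  "d"  orig:{}
  [1..2]={B}  "ad"

Original NTs in T[1,2] deriving "ad": ["B"]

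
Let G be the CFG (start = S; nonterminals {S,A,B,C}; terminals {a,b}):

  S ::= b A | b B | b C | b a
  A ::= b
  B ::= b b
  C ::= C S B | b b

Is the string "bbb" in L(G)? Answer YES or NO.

Convert to CNF:
  S -> T0 A | T0 B | T0 C | T0 T1
  A -> b
  B -> T0 T0
  C -> C X2 | T0 T0
  T0 -> b
  T1 -> a
  X2 -> S B

Fill CYK table bottom-up:
  [0..0]={A,T0}  "b"  orig:{A}
  [1..1]={A,T0}  "b"  orig:{A}
  [2..2]={A,T0}  "b"  orig:{A}
  [0..1]={B,C,S}  "bb"
  [1..2]={B,C,S}  "bb"
  [0..2]={S}  "bbb"

S ∈ T[0,2] ⇒ YES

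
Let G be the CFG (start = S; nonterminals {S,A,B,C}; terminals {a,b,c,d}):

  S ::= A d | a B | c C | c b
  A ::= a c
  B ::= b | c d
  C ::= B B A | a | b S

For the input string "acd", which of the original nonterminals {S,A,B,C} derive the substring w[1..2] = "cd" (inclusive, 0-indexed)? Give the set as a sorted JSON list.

Convert to CNF:
  S -> A T2 | T0 B | T1 C | T1 T3
  A -> T0 T1
  B -> T1 T2 | b
  C -> B X4 | T3 S | a
  T0 -> a
  T1 -> c
  T2 -> d
  T3 -> b
  X4 -> B A

Fill CYK table bottom-up — only the sub-triangle for w[1..2]:
  [1..1]={T1}  "c"  orig:{}
  [2..2]={T2}  "d"  orig:{}
  [1..2]={B}  "cd"

Original NTs in T[1,2] deriving "cd": ["B"]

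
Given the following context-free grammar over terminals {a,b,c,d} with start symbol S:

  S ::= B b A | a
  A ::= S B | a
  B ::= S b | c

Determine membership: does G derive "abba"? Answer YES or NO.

CNF form of G:
  S -> B X1 | a
  A -> S B | a
  B -> S T0 | c
  T0 -> b
  X1 -> T0 A

CYK table (by increasing span):
  T[0,0] 'a' = {A,S}
  T[1,1] 'b' = {T0}  orig:{}
  T[2,2] 'b' = {T0}  orig:{}
  T[3,3] 'a' = {A,S}
  T[0,1] 'ab' = {B}
  T[1,2] 'bb' = ∅
  T[2,3] 'ba' = {X1}  orig:{}
  T[0,2] 'abb' = ∅
  T[1,3] 'bba' = ∅
  T[0,3] 'abba' = {S}

S ∈ T[0,3] ⇒ YES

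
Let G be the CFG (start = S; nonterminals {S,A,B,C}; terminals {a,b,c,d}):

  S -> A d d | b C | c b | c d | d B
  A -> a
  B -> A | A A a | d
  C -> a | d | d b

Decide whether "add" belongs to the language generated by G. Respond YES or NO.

CNF form of G:
  S -> A X5 | T1 B | T2 C | T3 T1 | T3 T2
  A -> a
  B -> A X4 | a | d
  C -> T1 T2 | a | d
  T0 -> a
  T1 -> d
  T2 -> b
  T3 -> c
  X4 -> A T0
  X5 -> T1 T1

CYK table (by increasing span):
  cell(0,0) a: {A,B,C,T0}  orig:{A,B,C}
  cell(1,1) d: {B,C,T1}  orig:{B,C}
  cell(2,2) d: {B,C,T1}  orig:{B,C}
  cell(0,1) ad: ∅
  cell(1,2) dd: {S,X5}  orig:{S}
  cell(0,2) add: {S}

S ∈ T[0,2] ⇒ YES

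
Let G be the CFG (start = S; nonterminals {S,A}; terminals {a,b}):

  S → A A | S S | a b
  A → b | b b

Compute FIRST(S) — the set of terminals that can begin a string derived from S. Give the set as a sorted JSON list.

Compute FIRST by fixpoint:
pass 1:
  A via A→b: +{b}
  S via S→A A: +{b}
  S via S→a b: +{a}
  FIRST[S]={a,b}  FIRST[A]={b}
pass 2: (stable)
  FIRST[S]={a,b}  FIRST[A]={b}

FIRST(S) = ["a", "b"]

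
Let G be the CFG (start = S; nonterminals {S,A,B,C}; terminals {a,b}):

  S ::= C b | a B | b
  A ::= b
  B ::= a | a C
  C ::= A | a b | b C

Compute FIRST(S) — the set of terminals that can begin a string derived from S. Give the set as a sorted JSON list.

Compute FIRST by fixpoint:
round 1:
  A via A→b: +{b}
  B via B→a: +{a}
  C via C→A: +{b}
  C via C→a b: +{a}
  S via S→C b: +{a,b}
  FIRST[S]={a,b}  FIRST[A]={b}  FIRST[B]={a}  FIRST[C]={a,b}
round 2: (no change)
  FIRST[S]={a,b}  FIRST[A]={b}  FIRST[B]={a}  FIRST[C]={a,b}

FIRST(S) = ["a", "b"]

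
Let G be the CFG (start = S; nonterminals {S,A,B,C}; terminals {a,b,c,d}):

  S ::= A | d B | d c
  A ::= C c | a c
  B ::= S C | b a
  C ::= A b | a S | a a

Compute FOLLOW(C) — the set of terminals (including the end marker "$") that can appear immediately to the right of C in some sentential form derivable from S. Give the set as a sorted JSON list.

Compute FIRST by fixpoint:
pass 1:
  A via A→a c: +{a}
  B via B→b a: +{b}
  C via C→A b: +{a}
  S via S→A: +{a}
  S via S→d B: +{d}
  S: {a,d}  A: {a}  B: {b}  C: {a}
pass 2:
  B via B→S C: +{a,d}
  S: {a,d}  A: {a}  B: {a,b,d}  C: {a}
pass 3: done
  S: {a,d}  A: {a}  B: {a,b,d}  C: {a}

Compute FOLLOW by fixpoint:
FOLLOW(S) := {$}
pass 1:
  A→C c: FOLLOW(C) ⊇ FIRST(c) = {c}; new: +{c}
  B→S C: FOLLOW(S) ⊇ FIRST(C) = {a}; new: +{a}
  C→A b: FOLLOW(A) ⊇ FIRST(b) = {b}; new: +{b}
  C→a S: FOLLOW(S) ⊇ FOLLOW(C) ⊇ {c}; new: +{c}
  S→A: FOLLOW(A) ⊇ FOLLOW(S) ⊇ {$,a,c}; new: +{$,a,c}
  S→d B: FOLLOW(B) ⊇ FOLLOW(S) ⊇ {$,a,c}; new: +{$,a,c}
  S: {$,a,c}  A: {$,a,b,c}  B: {$,a,c}  C: {c}
pass 2:
  B→S C: FOLLOW(C) ⊇ FOLLOW(B) ⊇ {$,a,c}; new: +{$,a}
  S: {$,a,c}  A: {$,a,b,c}  B: {$,a,c}  C: {$,a,c}
pass 3: — fixpoint
  S: {$,a,c}  A: {$,a,b,c}  B: {$,a,c}  C: {$,a,c}

FOLLOW(C) = ["$", "a", "c"]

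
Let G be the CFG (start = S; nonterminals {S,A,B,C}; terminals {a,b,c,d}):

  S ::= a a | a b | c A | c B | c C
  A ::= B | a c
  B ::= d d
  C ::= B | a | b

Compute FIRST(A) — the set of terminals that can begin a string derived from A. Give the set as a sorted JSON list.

FIRST sets, iterate to fixpoint:
[1]
  A via A→a c: +{a}
  B via B→d d: +{d}
  C via C→B: +{d}
  C via C→a: +{a}
  C via C→b: +{b}
  S via S→a a: +{a}
  S via S→c A: +{c}
  FIRST[S]={a,c}  FIRST[A]={a}  FIRST[B]={d}  FIRST[C]={a,b,d}
[2]
  A via A→B: +{d}
  FIRST[S]={a,c}  FIRST[A]={a,d}  FIRST[B]={d}  FIRST[C]={a,b,d}
[3] — fixpoint
  FIRST[S]={a,c}  FIRST[A]={a,d}  FIRST[B]={d}  FIRST[C]={a,b,d}

FIRST(A) = ["a", "d"]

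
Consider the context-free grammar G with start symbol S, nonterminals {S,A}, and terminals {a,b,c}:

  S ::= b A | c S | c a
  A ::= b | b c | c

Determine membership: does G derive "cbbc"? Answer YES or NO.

Convert to CNF:
  S -> T0 A | T1 S | T1 T2
  A -> T0 T1 | b | c
  T0 -> b
  T1 -> c
  T2 -> a

CYK table (by increasing span):
  cell(0,0) c: {A,T1}  orig:{A}
  cell(1,1) b: {A,T0}  orig:{A}
  cell(2,2) b: {A,T0}  orig:{A}
  cell(3,3) c: {A,T1}  orig:{A}
  cell(0,1) cb: ∅
  cell(1,2) bb: {S}
  cell(2,3) bc: {A,S}
  cell(0,2) cbb: {S}
  cell(1,3) bbc: {S}
  cell(0,3) cbbc: {S}

S ∈ T[0,3] ⇒ YES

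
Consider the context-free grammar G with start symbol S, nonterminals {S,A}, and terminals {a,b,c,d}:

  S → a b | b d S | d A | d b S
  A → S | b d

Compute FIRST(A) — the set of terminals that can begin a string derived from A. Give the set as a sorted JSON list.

Compute FIRST by fixpoint:
round 1:
  A via A→b d: +{b}
  S via S→a b: +{a}
  S via S→b d S: +{b}
  S via S→d A: +{d}
  FIRST[S]={a,b,d}  FIRST[A]={b}
round 2:
  A via A→S: +{a,d}
  FIRST[S]={a,b,d}  FIRST[A]={a,b,d}
round 3: (no change)
  FIRST[S]={a,b,d}  FIRST[A]={a,b,d}

FIRST(A) = ["a", "b", "d"]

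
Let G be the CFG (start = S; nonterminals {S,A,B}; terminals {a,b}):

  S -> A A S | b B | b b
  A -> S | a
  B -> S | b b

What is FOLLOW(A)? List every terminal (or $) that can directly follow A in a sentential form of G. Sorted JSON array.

FIRST iteration:
[1]
  A via A→a: +{a}
  B via B→b b: +{b}
  S via S→A A S: +{a}
  S via S→b B: +{b}
  FIRST[S]={a,b}  FIRST[A]={a}  FIRST[B]={b}
[2]
  A via A→S: +{b}
  B via B→S: +{a}
  FIRST[S]={a,b}  FIRST[A]={a,b}  FIRST[B]={a,b}
[3] done
  FIRST[S]={a,b}  FIRST[A]={a,b}  FIRST[B]={a,b}

FOLLOW sets:
initialize: $ ∈ FOLLOW(S)
iter 1:
  S→A A S: FOLLOW(A) ⊇ FIRST(A) = {a,b}; new: +{a,b}
  S→b B: FOLLOW(B) ⊇ FOLLOW(S) ⊇ {$}; new: +{$}
  FOLLOW(S)={$}  FOLLOW(A)={a,b}  FOLLOW(B)={$}
iter 2:
  A→S: FOLLOW(S) ⊇ FOLLOW(A) ⊇ {a,b}; new: +{a,b}
  S→b B: FOLLOW(B) ⊇ FOLLOW(S) ⊇ {$,a,b}; new: +{a,b}
  FOLLOW(S)={$,a,b}  FOLLOW(A)={a,b}  FOLLOW(B)={$,a,b}
iter 3: — fixpoint
  FOLLOW(S)={$,a,b}  FOLLOW(A)={a,b}  FOLLOW(B)={$,a,b}

FOLLOW(A) = ["a", "b"]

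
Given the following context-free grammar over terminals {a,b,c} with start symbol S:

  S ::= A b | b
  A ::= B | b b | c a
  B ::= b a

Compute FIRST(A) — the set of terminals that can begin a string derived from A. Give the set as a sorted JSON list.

FIRST sets, iterate to fixpoint:
pass 1:
  A via A→b b: +{b}
  A via A→c a: +{c}
  B via B→b a: +{b}
  S via S→A b: +{b,c}
  S: {b,c}  A: {b,c}  B: {b}
pass 2: (no change)
  S: {b,c}  A: {b,c}  B: {b}

FIRST(A) = ["b", "c"]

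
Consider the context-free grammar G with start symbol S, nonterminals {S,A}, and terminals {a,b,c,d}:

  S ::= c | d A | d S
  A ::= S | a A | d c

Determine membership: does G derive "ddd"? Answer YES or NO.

CNF form of G:
  S -> T1 A | T1 S | c
  A -> T0 A | T1 A | T1 S | T1 T2 | c
  T0 -> a
  T1 -> d
  T2 -> c

CYK table (by increasing span):
  [0..0]={T1}  "d"  orig:{}
  [1..1]={T1}  "d"  orig:{}
  [2..2]={T1}  "d"  orig:{}
  [0..1]=∅  "dd"
  [1..2]=∅  "dd"
  [0..2]=∅  "ddd"

S ∉ T[0,2] ⇒ NO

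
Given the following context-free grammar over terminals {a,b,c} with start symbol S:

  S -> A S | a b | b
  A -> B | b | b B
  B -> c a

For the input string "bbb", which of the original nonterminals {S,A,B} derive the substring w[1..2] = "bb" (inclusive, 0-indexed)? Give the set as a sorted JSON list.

CNF form of G:
  S -> A S | T2 T0 | b
  A -> T0 B | T1 T2 | b
  B -> T1 T2
  T0 -> b
  T1 -> c
  T2 -> a

CYK table (by increasing span) — only the sub-triangle for w[1..2]:
  [1..1]={A,S,T0}  "b"  orig:{A,S}
  [2..2]={A,S,T0}  "b"  orig:{A,S}
  [1..2]={S}  "bb"

Original NTs in T[1,2] deriving "bb": ["S"]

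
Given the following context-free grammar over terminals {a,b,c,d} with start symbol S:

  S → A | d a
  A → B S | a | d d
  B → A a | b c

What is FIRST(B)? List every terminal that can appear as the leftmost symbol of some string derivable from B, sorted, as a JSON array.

FIRST sets, iterate to fixpoint:
pass 1:
  A via A→a: +{a}
  A via A→d d: +{d}
  B via B→A a: +{a,d}
  B via B→b c: +{b}
  S via S→A: +{a,d}
  S: {a,d}  A: {a,d}  B: {a,b,d}
pass 2:
  A via A→B S: +{b}
  S via S→A: +{b}
  S: {a,b,d}  A: {a,b,d}  B: {a,b,d}
pass 3: (stable)
  S: {a,b,d}  A: {a,b,d}  B: {a,b,d}

FIRST(B) = ["a", "b", "d"]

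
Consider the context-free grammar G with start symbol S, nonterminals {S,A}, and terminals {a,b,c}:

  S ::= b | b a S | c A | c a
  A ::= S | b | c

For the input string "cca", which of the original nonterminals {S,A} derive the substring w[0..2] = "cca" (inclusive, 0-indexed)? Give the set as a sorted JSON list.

Convert to CNF:
  S -> T0 X4 | T2 A | T2 T1 | b
  A -> T0 X3 | T2 A | T2 T1 | b | c
  T0 -> b
  T1 -> a
  T2 -> c
  X3 -> T1 S
  X4 -> T1 S

CYK table (by increasing span) — only the sub-triangle for w[0..2]:
  cell(0,0) c: {A,T2}  orig:{A}
  cell(1,1) c: {A,T2}  orig:{A}
  cell(2,2) a: {T1}  orig:{}
  cell(0,1) cc: {A,S}
  cell(1,2) ca: {A,S}
  cell(0,2) cca: {A,S}

Original NTs in T[0,2] deriving "cca": ["A", "S"]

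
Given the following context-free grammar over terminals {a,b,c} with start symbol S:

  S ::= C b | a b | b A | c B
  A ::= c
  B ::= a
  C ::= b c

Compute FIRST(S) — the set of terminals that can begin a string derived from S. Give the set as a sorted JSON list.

FIRST iteration:
iter 1:
  A via A→c: +{c}
  B via B→a: +{a}
  C via C→b c: +{b}
  S via S→C b: +{b}
  S via S→a b: +{a}
  S via S→c B: +{c}
  FIRST(S)={a,b,c}  FIRST(A)={c}  FIRST(B)={a}  FIRST(C)={b}
iter 2: (no change)
  FIRST(S)={a,b,c}  FIRST(A)={c}  FIRST(B)={a}  FIRST(C)={b}

FIRST(S) = ["a", "b", "c"]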